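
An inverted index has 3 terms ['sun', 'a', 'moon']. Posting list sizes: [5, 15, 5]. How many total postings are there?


Summing posting list sizes:
'sun': 5 postings
'a': 15 postings
'moon': 5 postings
Total = 5 + 15 + 5 = 25

25


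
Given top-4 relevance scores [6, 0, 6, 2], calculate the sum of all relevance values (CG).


Cumulative Gain = sum of relevance scores
Position 1: rel=6, running sum=6
Position 2: rel=0, running sum=6
Position 3: rel=6, running sum=12
Position 4: rel=2, running sum=14
CG = 14

14


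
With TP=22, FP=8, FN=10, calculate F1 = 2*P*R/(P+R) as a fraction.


F1 = 2 * P * R / (P + R)
P = TP/(TP+FP) = 22/30 = 11/15
R = TP/(TP+FN) = 22/32 = 11/16
2 * P * R = 2 * 11/15 * 11/16 = 121/120
P + R = 11/15 + 11/16 = 341/240
F1 = 121/120 / 341/240 = 22/31

22/31


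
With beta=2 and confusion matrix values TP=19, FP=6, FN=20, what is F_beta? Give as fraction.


P = TP/(TP+FP) = 19/25 = 19/25
R = TP/(TP+FN) = 19/39 = 19/39
beta^2 = 2^2 = 4
(1 + beta^2) = 5
Numerator = (1+beta^2)*P*R = 361/195
Denominator = beta^2*P + R = 76/25 + 19/39 = 3439/975
F_beta = 95/181

95/181


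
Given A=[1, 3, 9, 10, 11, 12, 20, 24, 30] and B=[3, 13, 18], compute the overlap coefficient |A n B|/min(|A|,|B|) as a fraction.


A intersect B = [3]
|A intersect B| = 1
min(|A|, |B|) = min(9, 3) = 3
Overlap = 1 / 3 = 1/3

1/3


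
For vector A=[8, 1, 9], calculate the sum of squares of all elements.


|A|^2 = sum of squared components
A[0]^2 = 8^2 = 64
A[1]^2 = 1^2 = 1
A[2]^2 = 9^2 = 81
Sum = 64 + 1 + 81 = 146

146


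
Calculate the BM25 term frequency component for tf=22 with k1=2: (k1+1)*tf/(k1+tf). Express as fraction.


BM25 TF component = (k1+1)*tf / (k1+tf)
k1 = 2, tf = 22
Numerator = (2+1)*22 = 66
Denominator = 2 + 22 = 24
= 66/24 = 11/4

11/4


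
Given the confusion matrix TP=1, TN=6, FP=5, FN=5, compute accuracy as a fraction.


Accuracy = (TP + TN) / (TP + TN + FP + FN)
TP + TN = 1 + 6 = 7
Total = 1 + 6 + 5 + 5 = 17
Accuracy = 7 / 17 = 7/17

7/17


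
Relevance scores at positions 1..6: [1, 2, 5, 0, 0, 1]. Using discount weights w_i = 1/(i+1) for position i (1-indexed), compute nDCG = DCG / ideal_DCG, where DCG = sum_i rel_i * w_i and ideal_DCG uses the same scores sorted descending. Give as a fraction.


Position discount weights w_i = 1/(i+1) for i=1..6:
Weights = [1/2, 1/3, 1/4, 1/5, 1/6, 1/7]
Actual relevance: [1, 2, 5, 0, 0, 1]
DCG = 1/2 + 2/3 + 5/4 + 0/5 + 0/6 + 1/7 = 215/84
Ideal relevance (sorted desc): [5, 2, 1, 1, 0, 0]
Ideal DCG = 5/2 + 2/3 + 1/4 + 1/5 + 0/6 + 0/7 = 217/60
nDCG = DCG / ideal_DCG = 215/84 / 217/60 = 1075/1519

1075/1519


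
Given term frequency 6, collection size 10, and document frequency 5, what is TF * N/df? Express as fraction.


TF * (N/df)
= 6 * (10/5)
= 6 * 2
= 12

12


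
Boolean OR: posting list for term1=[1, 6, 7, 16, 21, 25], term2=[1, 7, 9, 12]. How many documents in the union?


Boolean OR: find union of posting lists
term1 docs: [1, 6, 7, 16, 21, 25]
term2 docs: [1, 7, 9, 12]
Union: [1, 6, 7, 9, 12, 16, 21, 25]
|union| = 8

8


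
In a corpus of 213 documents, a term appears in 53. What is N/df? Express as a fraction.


IDF ratio = N / df
= 213 / 53
= 213/53

213/53


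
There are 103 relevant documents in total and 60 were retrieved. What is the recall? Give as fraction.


Recall = retrieved_relevant / total_relevant
= 60 / 103
= 60 / (60 + 43)
= 60/103

60/103


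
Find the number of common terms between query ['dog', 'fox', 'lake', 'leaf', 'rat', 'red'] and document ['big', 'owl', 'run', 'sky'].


Query terms: ['dog', 'fox', 'lake', 'leaf', 'rat', 'red']
Document terms: ['big', 'owl', 'run', 'sky']
Common terms: []
Overlap count = 0

0


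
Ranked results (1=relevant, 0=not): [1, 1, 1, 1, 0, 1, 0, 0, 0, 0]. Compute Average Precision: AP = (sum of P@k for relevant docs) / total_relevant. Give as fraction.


Computing P@k for each relevant position:
Position 1: relevant, P@1 = 1/1 = 1
Position 2: relevant, P@2 = 2/2 = 1
Position 3: relevant, P@3 = 3/3 = 1
Position 4: relevant, P@4 = 4/4 = 1
Position 5: not relevant
Position 6: relevant, P@6 = 5/6 = 5/6
Position 7: not relevant
Position 8: not relevant
Position 9: not relevant
Position 10: not relevant
Sum of P@k = 1 + 1 + 1 + 1 + 5/6 = 29/6
AP = 29/6 / 5 = 29/30

29/30


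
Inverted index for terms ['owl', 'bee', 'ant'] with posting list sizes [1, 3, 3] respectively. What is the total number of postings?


Summing posting list sizes:
'owl': 1 postings
'bee': 3 postings
'ant': 3 postings
Total = 1 + 3 + 3 = 7

7


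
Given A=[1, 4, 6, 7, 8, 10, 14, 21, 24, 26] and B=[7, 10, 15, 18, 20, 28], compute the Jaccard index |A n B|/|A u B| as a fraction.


A intersect B = [7, 10]
|A intersect B| = 2
A union B = [1, 4, 6, 7, 8, 10, 14, 15, 18, 20, 21, 24, 26, 28]
|A union B| = 14
Jaccard = 2/14 = 1/7

1/7


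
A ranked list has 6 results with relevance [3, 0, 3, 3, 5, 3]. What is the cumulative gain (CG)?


Cumulative Gain = sum of relevance scores
Position 1: rel=3, running sum=3
Position 2: rel=0, running sum=3
Position 3: rel=3, running sum=6
Position 4: rel=3, running sum=9
Position 5: rel=5, running sum=14
Position 6: rel=3, running sum=17
CG = 17

17


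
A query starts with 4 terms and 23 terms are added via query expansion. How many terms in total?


Original terms: 4
Expansion terms: 23
Total = 4 + 23 = 27

27


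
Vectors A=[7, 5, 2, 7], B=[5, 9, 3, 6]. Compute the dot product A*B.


Dot product = sum of element-wise products
A[0]*B[0] = 7*5 = 35
A[1]*B[1] = 5*9 = 45
A[2]*B[2] = 2*3 = 6
A[3]*B[3] = 7*6 = 42
Sum = 35 + 45 + 6 + 42 = 128

128


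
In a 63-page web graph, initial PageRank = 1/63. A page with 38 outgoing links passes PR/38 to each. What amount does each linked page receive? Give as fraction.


Initial PR = 1/63 = 1/63
Outlinks = 38
Contribution per link = PR / outlinks
= 1/63 / 38
= 1/2394

1/2394


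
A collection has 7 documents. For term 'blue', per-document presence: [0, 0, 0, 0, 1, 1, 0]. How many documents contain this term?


Checking each document for 'blue':
Doc 1: absent
Doc 2: absent
Doc 3: absent
Doc 4: absent
Doc 5: present
Doc 6: present
Doc 7: absent
df = sum of presences = 0 + 0 + 0 + 0 + 1 + 1 + 0 = 2

2


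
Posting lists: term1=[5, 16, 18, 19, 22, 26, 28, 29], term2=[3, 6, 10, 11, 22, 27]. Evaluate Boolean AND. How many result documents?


Boolean AND: find intersection of posting lists
term1 docs: [5, 16, 18, 19, 22, 26, 28, 29]
term2 docs: [3, 6, 10, 11, 22, 27]
Intersection: [22]
|intersection| = 1

1


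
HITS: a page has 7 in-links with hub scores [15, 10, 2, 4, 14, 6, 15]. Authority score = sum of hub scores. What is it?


Authority = sum of hub scores of in-linkers
In-link 1: hub score = 15
In-link 2: hub score = 10
In-link 3: hub score = 2
In-link 4: hub score = 4
In-link 5: hub score = 14
In-link 6: hub score = 6
In-link 7: hub score = 15
Authority = 15 + 10 + 2 + 4 + 14 + 6 + 15 = 66

66


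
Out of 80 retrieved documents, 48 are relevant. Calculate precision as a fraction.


Precision = relevant_retrieved / total_retrieved
= 48 / 80
= 48 / (48 + 32)
= 3/5

3/5


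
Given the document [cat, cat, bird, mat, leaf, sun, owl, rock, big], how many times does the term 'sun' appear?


Document has 9 words
Scanning for 'sun':
Found at positions: [5]
Count = 1

1


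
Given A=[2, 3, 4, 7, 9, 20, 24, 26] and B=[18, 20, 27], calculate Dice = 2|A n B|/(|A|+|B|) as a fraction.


A intersect B = [20]
|A intersect B| = 1
|A| = 8, |B| = 3
Dice = 2*1 / (8+3)
= 2 / 11 = 2/11

2/11


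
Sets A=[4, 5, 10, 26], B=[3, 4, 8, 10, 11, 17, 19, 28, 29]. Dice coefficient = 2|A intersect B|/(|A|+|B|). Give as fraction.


A intersect B = [4, 10]
|A intersect B| = 2
|A| = 4, |B| = 9
Dice = 2*2 / (4+9)
= 4 / 13 = 4/13

4/13


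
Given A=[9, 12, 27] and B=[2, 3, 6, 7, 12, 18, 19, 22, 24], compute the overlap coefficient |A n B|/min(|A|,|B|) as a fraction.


A intersect B = [12]
|A intersect B| = 1
min(|A|, |B|) = min(3, 9) = 3
Overlap = 1 / 3 = 1/3

1/3


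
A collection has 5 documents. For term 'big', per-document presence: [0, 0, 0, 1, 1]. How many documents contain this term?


Checking each document for 'big':
Doc 1: absent
Doc 2: absent
Doc 3: absent
Doc 4: present
Doc 5: present
df = sum of presences = 0 + 0 + 0 + 1 + 1 = 2

2


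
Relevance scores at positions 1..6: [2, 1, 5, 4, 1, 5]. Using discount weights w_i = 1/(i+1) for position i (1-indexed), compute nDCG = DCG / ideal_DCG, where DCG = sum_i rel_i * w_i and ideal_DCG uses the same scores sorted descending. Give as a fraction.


Position discount weights w_i = 1/(i+1) for i=1..6:
Weights = [1/2, 1/3, 1/4, 1/5, 1/6, 1/7]
Actual relevance: [2, 1, 5, 4, 1, 5]
DCG = 2/2 + 1/3 + 5/4 + 4/5 + 1/6 + 5/7 = 597/140
Ideal relevance (sorted desc): [5, 5, 4, 2, 1, 1]
Ideal DCG = 5/2 + 5/3 + 4/4 + 2/5 + 1/6 + 1/7 = 617/105
nDCG = DCG / ideal_DCG = 597/140 / 617/105 = 1791/2468

1791/2468


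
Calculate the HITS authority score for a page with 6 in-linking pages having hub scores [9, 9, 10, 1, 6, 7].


Authority = sum of hub scores of in-linkers
In-link 1: hub score = 9
In-link 2: hub score = 9
In-link 3: hub score = 10
In-link 4: hub score = 1
In-link 5: hub score = 6
In-link 6: hub score = 7
Authority = 9 + 9 + 10 + 1 + 6 + 7 = 42

42


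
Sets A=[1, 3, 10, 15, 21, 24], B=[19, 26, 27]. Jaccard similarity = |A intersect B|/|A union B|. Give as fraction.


A intersect B = []
|A intersect B| = 0
A union B = [1, 3, 10, 15, 19, 21, 24, 26, 27]
|A union B| = 9
Jaccard = 0/9 = 0

0


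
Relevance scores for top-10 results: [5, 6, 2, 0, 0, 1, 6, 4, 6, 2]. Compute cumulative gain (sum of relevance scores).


Cumulative Gain = sum of relevance scores
Position 1: rel=5, running sum=5
Position 2: rel=6, running sum=11
Position 3: rel=2, running sum=13
Position 4: rel=0, running sum=13
Position 5: rel=0, running sum=13
Position 6: rel=1, running sum=14
Position 7: rel=6, running sum=20
Position 8: rel=4, running sum=24
Position 9: rel=6, running sum=30
Position 10: rel=2, running sum=32
CG = 32

32


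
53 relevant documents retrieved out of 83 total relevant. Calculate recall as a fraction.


Recall = retrieved_relevant / total_relevant
= 53 / 83
= 53 / (53 + 30)
= 53/83

53/83


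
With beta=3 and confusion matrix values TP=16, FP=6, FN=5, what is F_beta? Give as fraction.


P = TP/(TP+FP) = 16/22 = 8/11
R = TP/(TP+FN) = 16/21 = 16/21
beta^2 = 3^2 = 9
(1 + beta^2) = 10
Numerator = (1+beta^2)*P*R = 1280/231
Denominator = beta^2*P + R = 72/11 + 16/21 = 1688/231
F_beta = 160/211

160/211


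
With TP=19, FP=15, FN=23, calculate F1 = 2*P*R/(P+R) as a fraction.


F1 = 2 * P * R / (P + R)
P = TP/(TP+FP) = 19/34 = 19/34
R = TP/(TP+FN) = 19/42 = 19/42
2 * P * R = 2 * 19/34 * 19/42 = 361/714
P + R = 19/34 + 19/42 = 361/357
F1 = 361/714 / 361/357 = 1/2

1/2


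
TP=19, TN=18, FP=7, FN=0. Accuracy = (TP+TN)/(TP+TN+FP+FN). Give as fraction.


Accuracy = (TP + TN) / (TP + TN + FP + FN)
TP + TN = 19 + 18 = 37
Total = 19 + 18 + 7 + 0 = 44
Accuracy = 37 / 44 = 37/44

37/44


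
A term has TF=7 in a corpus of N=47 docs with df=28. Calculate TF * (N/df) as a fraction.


TF * (N/df)
= 7 * (47/28)
= 7 * 47/28
= 47/4

47/4


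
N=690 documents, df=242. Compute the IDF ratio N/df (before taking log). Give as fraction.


IDF ratio = N / df
= 690 / 242
= 345/121

345/121


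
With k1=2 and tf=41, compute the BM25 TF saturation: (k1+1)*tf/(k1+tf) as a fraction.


BM25 TF component = (k1+1)*tf / (k1+tf)
k1 = 2, tf = 41
Numerator = (2+1)*41 = 123
Denominator = 2 + 41 = 43
= 123/43 = 123/43

123/43


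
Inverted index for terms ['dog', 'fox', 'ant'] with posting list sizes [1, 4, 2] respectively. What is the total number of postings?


Summing posting list sizes:
'dog': 1 postings
'fox': 4 postings
'ant': 2 postings
Total = 1 + 4 + 2 = 7

7


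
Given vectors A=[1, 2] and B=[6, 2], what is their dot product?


Dot product = sum of element-wise products
A[0]*B[0] = 1*6 = 6
A[1]*B[1] = 2*2 = 4
Sum = 6 + 4 = 10

10


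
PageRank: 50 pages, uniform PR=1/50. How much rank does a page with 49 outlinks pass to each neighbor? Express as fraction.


Initial PR = 1/50 = 1/50
Outlinks = 49
Contribution per link = PR / outlinks
= 1/50 / 49
= 1/2450

1/2450


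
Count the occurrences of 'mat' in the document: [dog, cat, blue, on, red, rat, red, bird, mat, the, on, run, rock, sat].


Document has 14 words
Scanning for 'mat':
Found at positions: [8]
Count = 1

1


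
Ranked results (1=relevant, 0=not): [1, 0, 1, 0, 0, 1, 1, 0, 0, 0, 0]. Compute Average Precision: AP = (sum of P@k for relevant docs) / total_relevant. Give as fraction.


Computing P@k for each relevant position:
Position 1: relevant, P@1 = 1/1 = 1
Position 2: not relevant
Position 3: relevant, P@3 = 2/3 = 2/3
Position 4: not relevant
Position 5: not relevant
Position 6: relevant, P@6 = 3/6 = 1/2
Position 7: relevant, P@7 = 4/7 = 4/7
Position 8: not relevant
Position 9: not relevant
Position 10: not relevant
Position 11: not relevant
Sum of P@k = 1 + 2/3 + 1/2 + 4/7 = 115/42
AP = 115/42 / 4 = 115/168

115/168


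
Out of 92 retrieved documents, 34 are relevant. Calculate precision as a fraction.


Precision = relevant_retrieved / total_retrieved
= 34 / 92
= 34 / (34 + 58)
= 17/46

17/46


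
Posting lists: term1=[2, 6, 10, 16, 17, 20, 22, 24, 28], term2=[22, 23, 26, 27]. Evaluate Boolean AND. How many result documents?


Boolean AND: find intersection of posting lists
term1 docs: [2, 6, 10, 16, 17, 20, 22, 24, 28]
term2 docs: [22, 23, 26, 27]
Intersection: [22]
|intersection| = 1

1


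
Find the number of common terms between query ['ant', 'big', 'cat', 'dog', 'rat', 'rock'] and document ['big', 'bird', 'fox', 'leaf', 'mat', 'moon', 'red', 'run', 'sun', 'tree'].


Query terms: ['ant', 'big', 'cat', 'dog', 'rat', 'rock']
Document terms: ['big', 'bird', 'fox', 'leaf', 'mat', 'moon', 'red', 'run', 'sun', 'tree']
Common terms: ['big']
Overlap count = 1

1


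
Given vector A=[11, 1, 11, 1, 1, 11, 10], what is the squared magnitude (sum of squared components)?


|A|^2 = sum of squared components
A[0]^2 = 11^2 = 121
A[1]^2 = 1^2 = 1
A[2]^2 = 11^2 = 121
A[3]^2 = 1^2 = 1
A[4]^2 = 1^2 = 1
A[5]^2 = 11^2 = 121
A[6]^2 = 10^2 = 100
Sum = 121 + 1 + 121 + 1 + 1 + 121 + 100 = 466

466


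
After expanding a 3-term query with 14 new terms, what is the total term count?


Original terms: 3
Expansion terms: 14
Total = 3 + 14 = 17

17


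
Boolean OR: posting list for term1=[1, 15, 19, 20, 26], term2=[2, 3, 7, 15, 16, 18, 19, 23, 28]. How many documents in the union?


Boolean OR: find union of posting lists
term1 docs: [1, 15, 19, 20, 26]
term2 docs: [2, 3, 7, 15, 16, 18, 19, 23, 28]
Union: [1, 2, 3, 7, 15, 16, 18, 19, 20, 23, 26, 28]
|union| = 12

12


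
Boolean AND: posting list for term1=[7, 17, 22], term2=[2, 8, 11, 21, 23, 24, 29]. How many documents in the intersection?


Boolean AND: find intersection of posting lists
term1 docs: [7, 17, 22]
term2 docs: [2, 8, 11, 21, 23, 24, 29]
Intersection: []
|intersection| = 0

0


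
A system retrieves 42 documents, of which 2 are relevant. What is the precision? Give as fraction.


Precision = relevant_retrieved / total_retrieved
= 2 / 42
= 2 / (2 + 40)
= 1/21

1/21


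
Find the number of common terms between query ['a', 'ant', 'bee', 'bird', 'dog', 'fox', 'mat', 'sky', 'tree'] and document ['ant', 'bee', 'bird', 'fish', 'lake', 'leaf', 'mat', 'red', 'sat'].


Query terms: ['a', 'ant', 'bee', 'bird', 'dog', 'fox', 'mat', 'sky', 'tree']
Document terms: ['ant', 'bee', 'bird', 'fish', 'lake', 'leaf', 'mat', 'red', 'sat']
Common terms: ['ant', 'bee', 'bird', 'mat']
Overlap count = 4

4


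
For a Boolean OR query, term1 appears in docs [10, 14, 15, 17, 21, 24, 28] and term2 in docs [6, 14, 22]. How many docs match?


Boolean OR: find union of posting lists
term1 docs: [10, 14, 15, 17, 21, 24, 28]
term2 docs: [6, 14, 22]
Union: [6, 10, 14, 15, 17, 21, 22, 24, 28]
|union| = 9

9


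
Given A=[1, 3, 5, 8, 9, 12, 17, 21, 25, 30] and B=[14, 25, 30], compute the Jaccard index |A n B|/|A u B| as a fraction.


A intersect B = [25, 30]
|A intersect B| = 2
A union B = [1, 3, 5, 8, 9, 12, 14, 17, 21, 25, 30]
|A union B| = 11
Jaccard = 2/11 = 2/11

2/11


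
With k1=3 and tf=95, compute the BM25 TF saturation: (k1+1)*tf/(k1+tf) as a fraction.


BM25 TF component = (k1+1)*tf / (k1+tf)
k1 = 3, tf = 95
Numerator = (3+1)*95 = 380
Denominator = 3 + 95 = 98
= 380/98 = 190/49

190/49


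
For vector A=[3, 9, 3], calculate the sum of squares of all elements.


|A|^2 = sum of squared components
A[0]^2 = 3^2 = 9
A[1]^2 = 9^2 = 81
A[2]^2 = 3^2 = 9
Sum = 9 + 81 + 9 = 99

99


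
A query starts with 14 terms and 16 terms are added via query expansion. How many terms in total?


Original terms: 14
Expansion terms: 16
Total = 14 + 16 = 30

30


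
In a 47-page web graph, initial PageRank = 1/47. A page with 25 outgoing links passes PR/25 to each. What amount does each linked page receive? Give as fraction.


Initial PR = 1/47 = 1/47
Outlinks = 25
Contribution per link = PR / outlinks
= 1/47 / 25
= 1/1175

1/1175


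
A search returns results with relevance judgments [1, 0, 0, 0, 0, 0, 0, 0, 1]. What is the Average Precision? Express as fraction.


Computing P@k for each relevant position:
Position 1: relevant, P@1 = 1/1 = 1
Position 2: not relevant
Position 3: not relevant
Position 4: not relevant
Position 5: not relevant
Position 6: not relevant
Position 7: not relevant
Position 8: not relevant
Position 9: relevant, P@9 = 2/9 = 2/9
Sum of P@k = 1 + 2/9 = 11/9
AP = 11/9 / 2 = 11/18

11/18


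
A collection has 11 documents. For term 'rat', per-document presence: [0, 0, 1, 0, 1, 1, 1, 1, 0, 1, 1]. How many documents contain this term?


Checking each document for 'rat':
Doc 1: absent
Doc 2: absent
Doc 3: present
Doc 4: absent
Doc 5: present
Doc 6: present
Doc 7: present
Doc 8: present
Doc 9: absent
Doc 10: present
Doc 11: present
df = sum of presences = 0 + 0 + 1 + 0 + 1 + 1 + 1 + 1 + 0 + 1 + 1 = 7

7


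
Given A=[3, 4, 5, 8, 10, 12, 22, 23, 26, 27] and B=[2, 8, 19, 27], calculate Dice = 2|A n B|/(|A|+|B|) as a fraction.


A intersect B = [8, 27]
|A intersect B| = 2
|A| = 10, |B| = 4
Dice = 2*2 / (10+4)
= 4 / 14 = 2/7

2/7


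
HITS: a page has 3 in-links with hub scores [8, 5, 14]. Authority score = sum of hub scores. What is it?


Authority = sum of hub scores of in-linkers
In-link 1: hub score = 8
In-link 2: hub score = 5
In-link 3: hub score = 14
Authority = 8 + 5 + 14 = 27

27


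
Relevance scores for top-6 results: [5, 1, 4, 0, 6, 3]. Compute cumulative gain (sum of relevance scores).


Cumulative Gain = sum of relevance scores
Position 1: rel=5, running sum=5
Position 2: rel=1, running sum=6
Position 3: rel=4, running sum=10
Position 4: rel=0, running sum=10
Position 5: rel=6, running sum=16
Position 6: rel=3, running sum=19
CG = 19

19


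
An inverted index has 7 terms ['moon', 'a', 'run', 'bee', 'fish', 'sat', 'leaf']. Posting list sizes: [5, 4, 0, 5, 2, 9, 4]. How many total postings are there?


Summing posting list sizes:
'moon': 5 postings
'a': 4 postings
'run': 0 postings
'bee': 5 postings
'fish': 2 postings
'sat': 9 postings
'leaf': 4 postings
Total = 5 + 4 + 0 + 5 + 2 + 9 + 4 = 29

29


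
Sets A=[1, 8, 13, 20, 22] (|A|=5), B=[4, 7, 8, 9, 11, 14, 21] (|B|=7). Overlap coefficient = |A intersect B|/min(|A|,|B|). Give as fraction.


A intersect B = [8]
|A intersect B| = 1
min(|A|, |B|) = min(5, 7) = 5
Overlap = 1 / 5 = 1/5

1/5


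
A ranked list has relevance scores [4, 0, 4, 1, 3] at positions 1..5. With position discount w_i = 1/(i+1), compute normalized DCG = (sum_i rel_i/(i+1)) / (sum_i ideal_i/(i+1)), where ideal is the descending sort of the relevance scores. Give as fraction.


Position discount weights w_i = 1/(i+1) for i=1..5:
Weights = [1/2, 1/3, 1/4, 1/5, 1/6]
Actual relevance: [4, 0, 4, 1, 3]
DCG = 4/2 + 0/3 + 4/4 + 1/5 + 3/6 = 37/10
Ideal relevance (sorted desc): [4, 4, 3, 1, 0]
Ideal DCG = 4/2 + 4/3 + 3/4 + 1/5 + 0/6 = 257/60
nDCG = DCG / ideal_DCG = 37/10 / 257/60 = 222/257

222/257


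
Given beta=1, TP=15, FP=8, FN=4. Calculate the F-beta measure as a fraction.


P = TP/(TP+FP) = 15/23 = 15/23
R = TP/(TP+FN) = 15/19 = 15/19
beta^2 = 1^2 = 1
(1 + beta^2) = 2
Numerator = (1+beta^2)*P*R = 450/437
Denominator = beta^2*P + R = 15/23 + 15/19 = 630/437
F_beta = 5/7

5/7


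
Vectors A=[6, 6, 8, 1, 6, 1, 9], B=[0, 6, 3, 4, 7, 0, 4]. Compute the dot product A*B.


Dot product = sum of element-wise products
A[0]*B[0] = 6*0 = 0
A[1]*B[1] = 6*6 = 36
A[2]*B[2] = 8*3 = 24
A[3]*B[3] = 1*4 = 4
A[4]*B[4] = 6*7 = 42
A[5]*B[5] = 1*0 = 0
A[6]*B[6] = 9*4 = 36
Sum = 0 + 36 + 24 + 4 + 42 + 0 + 36 = 142

142


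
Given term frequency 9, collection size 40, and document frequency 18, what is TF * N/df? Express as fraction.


TF * (N/df)
= 9 * (40/18)
= 9 * 20/9
= 20

20


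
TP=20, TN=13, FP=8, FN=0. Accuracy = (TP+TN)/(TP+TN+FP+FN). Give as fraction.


Accuracy = (TP + TN) / (TP + TN + FP + FN)
TP + TN = 20 + 13 = 33
Total = 20 + 13 + 8 + 0 = 41
Accuracy = 33 / 41 = 33/41

33/41


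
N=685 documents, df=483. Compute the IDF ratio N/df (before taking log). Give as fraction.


IDF ratio = N / df
= 685 / 483
= 685/483

685/483


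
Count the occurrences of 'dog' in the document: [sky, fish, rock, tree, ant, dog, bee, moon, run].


Document has 9 words
Scanning for 'dog':
Found at positions: [5]
Count = 1

1


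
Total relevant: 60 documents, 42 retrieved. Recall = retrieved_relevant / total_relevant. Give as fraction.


Recall = retrieved_relevant / total_relevant
= 42 / 60
= 42 / (42 + 18)
= 7/10

7/10


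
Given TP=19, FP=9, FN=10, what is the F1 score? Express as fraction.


F1 = 2 * P * R / (P + R)
P = TP/(TP+FP) = 19/28 = 19/28
R = TP/(TP+FN) = 19/29 = 19/29
2 * P * R = 2 * 19/28 * 19/29 = 361/406
P + R = 19/28 + 19/29 = 1083/812
F1 = 361/406 / 1083/812 = 2/3

2/3


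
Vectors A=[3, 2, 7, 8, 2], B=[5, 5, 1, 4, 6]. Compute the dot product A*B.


Dot product = sum of element-wise products
A[0]*B[0] = 3*5 = 15
A[1]*B[1] = 2*5 = 10
A[2]*B[2] = 7*1 = 7
A[3]*B[3] = 8*4 = 32
A[4]*B[4] = 2*6 = 12
Sum = 15 + 10 + 7 + 32 + 12 = 76

76


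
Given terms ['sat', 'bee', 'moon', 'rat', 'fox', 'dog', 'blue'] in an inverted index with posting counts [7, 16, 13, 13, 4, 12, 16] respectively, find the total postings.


Summing posting list sizes:
'sat': 7 postings
'bee': 16 postings
'moon': 13 postings
'rat': 13 postings
'fox': 4 postings
'dog': 12 postings
'blue': 16 postings
Total = 7 + 16 + 13 + 13 + 4 + 12 + 16 = 81

81


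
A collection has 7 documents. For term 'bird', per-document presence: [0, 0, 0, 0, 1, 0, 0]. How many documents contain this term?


Checking each document for 'bird':
Doc 1: absent
Doc 2: absent
Doc 3: absent
Doc 4: absent
Doc 5: present
Doc 6: absent
Doc 7: absent
df = sum of presences = 0 + 0 + 0 + 0 + 1 + 0 + 0 = 1

1


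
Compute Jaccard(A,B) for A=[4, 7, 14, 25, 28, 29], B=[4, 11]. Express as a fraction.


A intersect B = [4]
|A intersect B| = 1
A union B = [4, 7, 11, 14, 25, 28, 29]
|A union B| = 7
Jaccard = 1/7 = 1/7

1/7


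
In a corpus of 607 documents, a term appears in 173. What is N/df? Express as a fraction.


IDF ratio = N / df
= 607 / 173
= 607/173

607/173


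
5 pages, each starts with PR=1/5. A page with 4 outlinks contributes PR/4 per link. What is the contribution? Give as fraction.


Initial PR = 1/5 = 1/5
Outlinks = 4
Contribution per link = PR / outlinks
= 1/5 / 4
= 1/20

1/20


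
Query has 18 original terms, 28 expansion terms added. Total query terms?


Original terms: 18
Expansion terms: 28
Total = 18 + 28 = 46

46


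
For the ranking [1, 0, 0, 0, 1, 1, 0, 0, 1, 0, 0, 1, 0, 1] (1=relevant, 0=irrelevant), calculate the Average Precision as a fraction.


Computing P@k for each relevant position:
Position 1: relevant, P@1 = 1/1 = 1
Position 2: not relevant
Position 3: not relevant
Position 4: not relevant
Position 5: relevant, P@5 = 2/5 = 2/5
Position 6: relevant, P@6 = 3/6 = 1/2
Position 7: not relevant
Position 8: not relevant
Position 9: relevant, P@9 = 4/9 = 4/9
Position 10: not relevant
Position 11: not relevant
Position 12: relevant, P@12 = 5/12 = 5/12
Position 13: not relevant
Position 14: relevant, P@14 = 6/14 = 3/7
Sum of P@k = 1 + 2/5 + 1/2 + 4/9 + 5/12 + 3/7 = 4019/1260
AP = 4019/1260 / 6 = 4019/7560

4019/7560


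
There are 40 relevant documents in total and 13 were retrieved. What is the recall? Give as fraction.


Recall = retrieved_relevant / total_relevant
= 13 / 40
= 13 / (13 + 27)
= 13/40

13/40


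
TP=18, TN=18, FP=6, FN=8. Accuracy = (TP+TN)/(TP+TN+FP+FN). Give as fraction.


Accuracy = (TP + TN) / (TP + TN + FP + FN)
TP + TN = 18 + 18 = 36
Total = 18 + 18 + 6 + 8 = 50
Accuracy = 36 / 50 = 18/25

18/25


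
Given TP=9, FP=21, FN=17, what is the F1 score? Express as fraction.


F1 = 2 * P * R / (P + R)
P = TP/(TP+FP) = 9/30 = 3/10
R = TP/(TP+FN) = 9/26 = 9/26
2 * P * R = 2 * 3/10 * 9/26 = 27/130
P + R = 3/10 + 9/26 = 42/65
F1 = 27/130 / 42/65 = 9/28

9/28


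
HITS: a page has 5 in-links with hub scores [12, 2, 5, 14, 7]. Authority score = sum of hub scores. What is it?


Authority = sum of hub scores of in-linkers
In-link 1: hub score = 12
In-link 2: hub score = 2
In-link 3: hub score = 5
In-link 4: hub score = 14
In-link 5: hub score = 7
Authority = 12 + 2 + 5 + 14 + 7 = 40

40


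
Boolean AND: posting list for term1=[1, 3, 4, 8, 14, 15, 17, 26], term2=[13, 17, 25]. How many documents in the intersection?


Boolean AND: find intersection of posting lists
term1 docs: [1, 3, 4, 8, 14, 15, 17, 26]
term2 docs: [13, 17, 25]
Intersection: [17]
|intersection| = 1

1


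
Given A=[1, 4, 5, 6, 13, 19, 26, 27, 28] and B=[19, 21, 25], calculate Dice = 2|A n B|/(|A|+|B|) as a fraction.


A intersect B = [19]
|A intersect B| = 1
|A| = 9, |B| = 3
Dice = 2*1 / (9+3)
= 2 / 12 = 1/6

1/6


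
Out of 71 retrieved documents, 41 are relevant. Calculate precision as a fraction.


Precision = relevant_retrieved / total_retrieved
= 41 / 71
= 41 / (41 + 30)
= 41/71

41/71


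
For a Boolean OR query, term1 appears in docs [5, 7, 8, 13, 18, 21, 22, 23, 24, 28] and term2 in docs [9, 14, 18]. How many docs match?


Boolean OR: find union of posting lists
term1 docs: [5, 7, 8, 13, 18, 21, 22, 23, 24, 28]
term2 docs: [9, 14, 18]
Union: [5, 7, 8, 9, 13, 14, 18, 21, 22, 23, 24, 28]
|union| = 12

12


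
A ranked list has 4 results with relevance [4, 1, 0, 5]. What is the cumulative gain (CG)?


Cumulative Gain = sum of relevance scores
Position 1: rel=4, running sum=4
Position 2: rel=1, running sum=5
Position 3: rel=0, running sum=5
Position 4: rel=5, running sum=10
CG = 10

10


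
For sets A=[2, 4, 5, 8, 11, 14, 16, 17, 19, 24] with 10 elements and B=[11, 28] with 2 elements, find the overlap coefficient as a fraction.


A intersect B = [11]
|A intersect B| = 1
min(|A|, |B|) = min(10, 2) = 2
Overlap = 1 / 2 = 1/2

1/2


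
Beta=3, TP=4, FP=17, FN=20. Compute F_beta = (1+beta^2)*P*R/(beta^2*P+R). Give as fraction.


P = TP/(TP+FP) = 4/21 = 4/21
R = TP/(TP+FN) = 4/24 = 1/6
beta^2 = 3^2 = 9
(1 + beta^2) = 10
Numerator = (1+beta^2)*P*R = 20/63
Denominator = beta^2*P + R = 12/7 + 1/6 = 79/42
F_beta = 40/237

40/237


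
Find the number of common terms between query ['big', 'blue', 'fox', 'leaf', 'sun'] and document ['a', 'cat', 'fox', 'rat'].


Query terms: ['big', 'blue', 'fox', 'leaf', 'sun']
Document terms: ['a', 'cat', 'fox', 'rat']
Common terms: ['fox']
Overlap count = 1

1


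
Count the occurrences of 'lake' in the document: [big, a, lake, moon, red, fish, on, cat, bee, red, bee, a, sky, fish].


Document has 14 words
Scanning for 'lake':
Found at positions: [2]
Count = 1

1


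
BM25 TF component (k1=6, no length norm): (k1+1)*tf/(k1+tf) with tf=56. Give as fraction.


BM25 TF component = (k1+1)*tf / (k1+tf)
k1 = 6, tf = 56
Numerator = (6+1)*56 = 392
Denominator = 6 + 56 = 62
= 392/62 = 196/31

196/31


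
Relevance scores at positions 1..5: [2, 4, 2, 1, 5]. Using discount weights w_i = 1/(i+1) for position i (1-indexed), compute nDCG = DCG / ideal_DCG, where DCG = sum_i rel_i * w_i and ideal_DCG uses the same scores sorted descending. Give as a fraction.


Position discount weights w_i = 1/(i+1) for i=1..5:
Weights = [1/2, 1/3, 1/4, 1/5, 1/6]
Actual relevance: [2, 4, 2, 1, 5]
DCG = 2/2 + 4/3 + 2/4 + 1/5 + 5/6 = 58/15
Ideal relevance (sorted desc): [5, 4, 2, 2, 1]
Ideal DCG = 5/2 + 4/3 + 2/4 + 2/5 + 1/6 = 49/10
nDCG = DCG / ideal_DCG = 58/15 / 49/10 = 116/147

116/147


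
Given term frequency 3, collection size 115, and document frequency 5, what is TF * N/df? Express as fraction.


TF * (N/df)
= 3 * (115/5)
= 3 * 23
= 69

69


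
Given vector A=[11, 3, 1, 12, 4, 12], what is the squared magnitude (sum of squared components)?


|A|^2 = sum of squared components
A[0]^2 = 11^2 = 121
A[1]^2 = 3^2 = 9
A[2]^2 = 1^2 = 1
A[3]^2 = 12^2 = 144
A[4]^2 = 4^2 = 16
A[5]^2 = 12^2 = 144
Sum = 121 + 9 + 1 + 144 + 16 + 144 = 435

435


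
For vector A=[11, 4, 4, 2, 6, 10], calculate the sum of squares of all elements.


|A|^2 = sum of squared components
A[0]^2 = 11^2 = 121
A[1]^2 = 4^2 = 16
A[2]^2 = 4^2 = 16
A[3]^2 = 2^2 = 4
A[4]^2 = 6^2 = 36
A[5]^2 = 10^2 = 100
Sum = 121 + 16 + 16 + 4 + 36 + 100 = 293

293


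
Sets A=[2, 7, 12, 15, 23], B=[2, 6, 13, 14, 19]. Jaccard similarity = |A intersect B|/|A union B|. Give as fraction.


A intersect B = [2]
|A intersect B| = 1
A union B = [2, 6, 7, 12, 13, 14, 15, 19, 23]
|A union B| = 9
Jaccard = 1/9 = 1/9

1/9


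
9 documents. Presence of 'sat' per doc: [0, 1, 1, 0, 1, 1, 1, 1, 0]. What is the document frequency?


Checking each document for 'sat':
Doc 1: absent
Doc 2: present
Doc 3: present
Doc 4: absent
Doc 5: present
Doc 6: present
Doc 7: present
Doc 8: present
Doc 9: absent
df = sum of presences = 0 + 1 + 1 + 0 + 1 + 1 + 1 + 1 + 0 = 6

6


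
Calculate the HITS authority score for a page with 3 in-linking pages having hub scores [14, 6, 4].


Authority = sum of hub scores of in-linkers
In-link 1: hub score = 14
In-link 2: hub score = 6
In-link 3: hub score = 4
Authority = 14 + 6 + 4 = 24

24


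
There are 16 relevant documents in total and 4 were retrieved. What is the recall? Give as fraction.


Recall = retrieved_relevant / total_relevant
= 4 / 16
= 4 / (4 + 12)
= 1/4

1/4


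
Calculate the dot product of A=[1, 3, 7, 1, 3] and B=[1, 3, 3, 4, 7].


Dot product = sum of element-wise products
A[0]*B[0] = 1*1 = 1
A[1]*B[1] = 3*3 = 9
A[2]*B[2] = 7*3 = 21
A[3]*B[3] = 1*4 = 4
A[4]*B[4] = 3*7 = 21
Sum = 1 + 9 + 21 + 4 + 21 = 56

56


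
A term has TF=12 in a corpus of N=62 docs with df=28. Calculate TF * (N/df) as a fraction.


TF * (N/df)
= 12 * (62/28)
= 12 * 31/14
= 186/7

186/7


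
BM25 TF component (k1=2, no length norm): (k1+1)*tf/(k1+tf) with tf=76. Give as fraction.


BM25 TF component = (k1+1)*tf / (k1+tf)
k1 = 2, tf = 76
Numerator = (2+1)*76 = 228
Denominator = 2 + 76 = 78
= 228/78 = 38/13

38/13


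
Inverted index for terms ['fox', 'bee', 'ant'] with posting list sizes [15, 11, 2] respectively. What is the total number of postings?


Summing posting list sizes:
'fox': 15 postings
'bee': 11 postings
'ant': 2 postings
Total = 15 + 11 + 2 = 28

28


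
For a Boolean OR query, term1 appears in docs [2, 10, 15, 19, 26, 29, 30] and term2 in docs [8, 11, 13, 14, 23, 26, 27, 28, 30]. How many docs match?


Boolean OR: find union of posting lists
term1 docs: [2, 10, 15, 19, 26, 29, 30]
term2 docs: [8, 11, 13, 14, 23, 26, 27, 28, 30]
Union: [2, 8, 10, 11, 13, 14, 15, 19, 23, 26, 27, 28, 29, 30]
|union| = 14

14


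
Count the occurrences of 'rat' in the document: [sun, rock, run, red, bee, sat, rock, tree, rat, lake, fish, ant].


Document has 12 words
Scanning for 'rat':
Found at positions: [8]
Count = 1

1


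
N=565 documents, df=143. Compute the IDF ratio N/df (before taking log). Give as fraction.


IDF ratio = N / df
= 565 / 143
= 565/143

565/143


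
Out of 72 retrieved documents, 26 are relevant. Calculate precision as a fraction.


Precision = relevant_retrieved / total_retrieved
= 26 / 72
= 26 / (26 + 46)
= 13/36

13/36


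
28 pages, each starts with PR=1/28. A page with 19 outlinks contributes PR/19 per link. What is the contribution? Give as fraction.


Initial PR = 1/28 = 1/28
Outlinks = 19
Contribution per link = PR / outlinks
= 1/28 / 19
= 1/532

1/532


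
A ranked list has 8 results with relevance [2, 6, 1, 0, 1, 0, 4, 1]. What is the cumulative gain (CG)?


Cumulative Gain = sum of relevance scores
Position 1: rel=2, running sum=2
Position 2: rel=6, running sum=8
Position 3: rel=1, running sum=9
Position 4: rel=0, running sum=9
Position 5: rel=1, running sum=10
Position 6: rel=0, running sum=10
Position 7: rel=4, running sum=14
Position 8: rel=1, running sum=15
CG = 15

15


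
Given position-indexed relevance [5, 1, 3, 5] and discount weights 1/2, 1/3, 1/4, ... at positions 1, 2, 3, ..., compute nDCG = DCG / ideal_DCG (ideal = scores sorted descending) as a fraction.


Position discount weights w_i = 1/(i+1) for i=1..4:
Weights = [1/2, 1/3, 1/4, 1/5]
Actual relevance: [5, 1, 3, 5]
DCG = 5/2 + 1/3 + 3/4 + 5/5 = 55/12
Ideal relevance (sorted desc): [5, 5, 3, 1]
Ideal DCG = 5/2 + 5/3 + 3/4 + 1/5 = 307/60
nDCG = DCG / ideal_DCG = 55/12 / 307/60 = 275/307

275/307


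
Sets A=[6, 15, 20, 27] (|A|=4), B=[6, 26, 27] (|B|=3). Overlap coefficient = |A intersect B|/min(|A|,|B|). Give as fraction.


A intersect B = [6, 27]
|A intersect B| = 2
min(|A|, |B|) = min(4, 3) = 3
Overlap = 2 / 3 = 2/3

2/3


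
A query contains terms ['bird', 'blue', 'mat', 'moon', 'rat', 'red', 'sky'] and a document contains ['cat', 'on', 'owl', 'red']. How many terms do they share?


Query terms: ['bird', 'blue', 'mat', 'moon', 'rat', 'red', 'sky']
Document terms: ['cat', 'on', 'owl', 'red']
Common terms: ['red']
Overlap count = 1

1


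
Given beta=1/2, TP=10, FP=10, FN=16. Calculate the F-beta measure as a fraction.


P = TP/(TP+FP) = 10/20 = 1/2
R = TP/(TP+FN) = 10/26 = 5/13
beta^2 = 1/2^2 = 1/4
(1 + beta^2) = 5/4
Numerator = (1+beta^2)*P*R = 25/104
Denominator = beta^2*P + R = 1/8 + 5/13 = 53/104
F_beta = 25/53

25/53


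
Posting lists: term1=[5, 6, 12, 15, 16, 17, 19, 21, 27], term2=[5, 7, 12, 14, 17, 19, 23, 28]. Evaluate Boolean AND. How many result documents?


Boolean AND: find intersection of posting lists
term1 docs: [5, 6, 12, 15, 16, 17, 19, 21, 27]
term2 docs: [5, 7, 12, 14, 17, 19, 23, 28]
Intersection: [5, 12, 17, 19]
|intersection| = 4

4


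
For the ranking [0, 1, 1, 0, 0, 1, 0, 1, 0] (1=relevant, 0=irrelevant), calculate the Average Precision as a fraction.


Computing P@k for each relevant position:
Position 1: not relevant
Position 2: relevant, P@2 = 1/2 = 1/2
Position 3: relevant, P@3 = 2/3 = 2/3
Position 4: not relevant
Position 5: not relevant
Position 6: relevant, P@6 = 3/6 = 1/2
Position 7: not relevant
Position 8: relevant, P@8 = 4/8 = 1/2
Position 9: not relevant
Sum of P@k = 1/2 + 2/3 + 1/2 + 1/2 = 13/6
AP = 13/6 / 4 = 13/24

13/24


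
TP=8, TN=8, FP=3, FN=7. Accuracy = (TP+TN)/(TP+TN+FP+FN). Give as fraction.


Accuracy = (TP + TN) / (TP + TN + FP + FN)
TP + TN = 8 + 8 = 16
Total = 8 + 8 + 3 + 7 = 26
Accuracy = 16 / 26 = 8/13

8/13


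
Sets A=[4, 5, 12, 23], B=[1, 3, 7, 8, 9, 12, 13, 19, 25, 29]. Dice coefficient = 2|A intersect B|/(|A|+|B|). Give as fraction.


A intersect B = [12]
|A intersect B| = 1
|A| = 4, |B| = 10
Dice = 2*1 / (4+10)
= 2 / 14 = 1/7

1/7


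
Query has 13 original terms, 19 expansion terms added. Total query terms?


Original terms: 13
Expansion terms: 19
Total = 13 + 19 = 32

32


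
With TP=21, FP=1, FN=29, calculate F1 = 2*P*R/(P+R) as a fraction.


F1 = 2 * P * R / (P + R)
P = TP/(TP+FP) = 21/22 = 21/22
R = TP/(TP+FN) = 21/50 = 21/50
2 * P * R = 2 * 21/22 * 21/50 = 441/550
P + R = 21/22 + 21/50 = 378/275
F1 = 441/550 / 378/275 = 7/12

7/12


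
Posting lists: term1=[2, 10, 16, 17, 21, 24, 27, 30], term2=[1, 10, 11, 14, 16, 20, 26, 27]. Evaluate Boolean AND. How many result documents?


Boolean AND: find intersection of posting lists
term1 docs: [2, 10, 16, 17, 21, 24, 27, 30]
term2 docs: [1, 10, 11, 14, 16, 20, 26, 27]
Intersection: [10, 16, 27]
|intersection| = 3

3


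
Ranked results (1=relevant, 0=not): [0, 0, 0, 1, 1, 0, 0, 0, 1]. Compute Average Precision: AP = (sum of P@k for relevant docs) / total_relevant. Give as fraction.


Computing P@k for each relevant position:
Position 1: not relevant
Position 2: not relevant
Position 3: not relevant
Position 4: relevant, P@4 = 1/4 = 1/4
Position 5: relevant, P@5 = 2/5 = 2/5
Position 6: not relevant
Position 7: not relevant
Position 8: not relevant
Position 9: relevant, P@9 = 3/9 = 1/3
Sum of P@k = 1/4 + 2/5 + 1/3 = 59/60
AP = 59/60 / 3 = 59/180

59/180


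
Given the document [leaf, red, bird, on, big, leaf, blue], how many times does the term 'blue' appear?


Document has 7 words
Scanning for 'blue':
Found at positions: [6]
Count = 1

1


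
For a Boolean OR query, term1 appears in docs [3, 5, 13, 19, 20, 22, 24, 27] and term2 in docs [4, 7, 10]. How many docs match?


Boolean OR: find union of posting lists
term1 docs: [3, 5, 13, 19, 20, 22, 24, 27]
term2 docs: [4, 7, 10]
Union: [3, 4, 5, 7, 10, 13, 19, 20, 22, 24, 27]
|union| = 11

11


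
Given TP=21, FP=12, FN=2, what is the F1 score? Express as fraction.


F1 = 2 * P * R / (P + R)
P = TP/(TP+FP) = 21/33 = 7/11
R = TP/(TP+FN) = 21/23 = 21/23
2 * P * R = 2 * 7/11 * 21/23 = 294/253
P + R = 7/11 + 21/23 = 392/253
F1 = 294/253 / 392/253 = 3/4

3/4


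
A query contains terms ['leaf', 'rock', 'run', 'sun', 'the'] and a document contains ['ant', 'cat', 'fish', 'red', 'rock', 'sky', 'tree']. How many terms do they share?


Query terms: ['leaf', 'rock', 'run', 'sun', 'the']
Document terms: ['ant', 'cat', 'fish', 'red', 'rock', 'sky', 'tree']
Common terms: ['rock']
Overlap count = 1

1


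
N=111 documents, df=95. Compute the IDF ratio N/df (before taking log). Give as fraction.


IDF ratio = N / df
= 111 / 95
= 111/95

111/95


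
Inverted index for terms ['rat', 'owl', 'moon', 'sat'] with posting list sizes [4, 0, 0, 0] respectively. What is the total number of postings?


Summing posting list sizes:
'rat': 4 postings
'owl': 0 postings
'moon': 0 postings
'sat': 0 postings
Total = 4 + 0 + 0 + 0 = 4

4


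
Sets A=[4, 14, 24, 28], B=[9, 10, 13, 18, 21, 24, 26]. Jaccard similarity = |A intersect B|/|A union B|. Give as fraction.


A intersect B = [24]
|A intersect B| = 1
A union B = [4, 9, 10, 13, 14, 18, 21, 24, 26, 28]
|A union B| = 10
Jaccard = 1/10 = 1/10

1/10


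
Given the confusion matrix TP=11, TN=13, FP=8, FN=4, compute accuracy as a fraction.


Accuracy = (TP + TN) / (TP + TN + FP + FN)
TP + TN = 11 + 13 = 24
Total = 11 + 13 + 8 + 4 = 36
Accuracy = 24 / 36 = 2/3

2/3


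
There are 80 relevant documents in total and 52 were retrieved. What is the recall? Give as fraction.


Recall = retrieved_relevant / total_relevant
= 52 / 80
= 52 / (52 + 28)
= 13/20

13/20


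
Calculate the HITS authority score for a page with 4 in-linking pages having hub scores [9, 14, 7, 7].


Authority = sum of hub scores of in-linkers
In-link 1: hub score = 9
In-link 2: hub score = 14
In-link 3: hub score = 7
In-link 4: hub score = 7
Authority = 9 + 14 + 7 + 7 = 37

37


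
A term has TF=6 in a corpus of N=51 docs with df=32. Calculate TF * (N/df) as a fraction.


TF * (N/df)
= 6 * (51/32)
= 6 * 51/32
= 153/16

153/16


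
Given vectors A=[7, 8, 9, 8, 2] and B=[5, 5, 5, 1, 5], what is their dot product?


Dot product = sum of element-wise products
A[0]*B[0] = 7*5 = 35
A[1]*B[1] = 8*5 = 40
A[2]*B[2] = 9*5 = 45
A[3]*B[3] = 8*1 = 8
A[4]*B[4] = 2*5 = 10
Sum = 35 + 40 + 45 + 8 + 10 = 138

138
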